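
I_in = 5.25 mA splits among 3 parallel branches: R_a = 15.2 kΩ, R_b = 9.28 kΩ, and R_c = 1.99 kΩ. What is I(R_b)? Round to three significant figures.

I ≈ 0.837 mA

ΣG = 1/15.2 + 1/9.28 + 1/1.99 = 0.6761.
By the current-divider rule, I = I_in · G_k/ΣG = 5.25 × 0.1594 = 0.8368 mA.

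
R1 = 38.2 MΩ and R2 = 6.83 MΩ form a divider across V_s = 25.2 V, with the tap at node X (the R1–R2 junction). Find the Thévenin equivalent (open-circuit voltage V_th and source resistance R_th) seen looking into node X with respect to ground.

With X open, the divider is unloaded: V_th = 25.2 × 6.83/45.03 = 3.822 V.
Zeroing V_s shorts the top of R1 to ground, so R_th = R1 ‖ R2 = 5.794 MΩ.

V_th ≈ 3.82 V, R_th ≈ 5.79 MΩ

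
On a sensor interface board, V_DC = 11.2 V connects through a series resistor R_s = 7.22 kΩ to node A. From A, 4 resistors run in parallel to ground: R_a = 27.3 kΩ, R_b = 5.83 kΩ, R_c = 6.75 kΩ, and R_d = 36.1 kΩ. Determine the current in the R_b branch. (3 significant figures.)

I ≈ 0.509 mA

Parallel bank: R_p = 1/(1/27.3 + 1/5.83 + 1/6.75 + 1/36.1) = 2.604 kΩ.
Node voltage V_A = V_DC · R_p/(R_s + R_p) = 11.2 × 0.2651 = 2.969 V.
Branch current I = V_A/R_b = 2.969/5.83 = 0.5092 mA.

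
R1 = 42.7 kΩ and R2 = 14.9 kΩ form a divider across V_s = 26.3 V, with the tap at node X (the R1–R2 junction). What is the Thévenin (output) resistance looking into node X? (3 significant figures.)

Zeroing V_s shorts the top of R1 to ground, so R_th = R1 ‖ R2 = 11.05 kΩ.

R_th ≈ 11.0 kΩ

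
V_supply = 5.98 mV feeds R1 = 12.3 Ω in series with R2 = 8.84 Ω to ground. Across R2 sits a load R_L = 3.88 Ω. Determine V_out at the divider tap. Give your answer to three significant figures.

The load sits in parallel with R2, giving an effective lower resistance R2' = R2·R_L/(R2+R_L) = 2.696 Ω.
Now apply the divider: V_out = 5.98 × 0.1798 = 1.075 mV.

V_out ≈ 1.08 mV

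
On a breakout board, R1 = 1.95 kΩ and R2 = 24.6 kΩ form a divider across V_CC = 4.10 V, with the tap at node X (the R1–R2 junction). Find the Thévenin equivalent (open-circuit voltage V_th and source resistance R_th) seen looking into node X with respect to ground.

V_th ≈ 3.80 V, R_th ≈ 1.81 kΩ

Open-circuit (no load on X): V_th = V_CC · R2/(R1 + R2) = 4.10 × 24.6/(1.950 + 24.6) = 3.799 V.
With V_CC suppressed (replaced by a short), R_th = R1 ‖ R2 = (1.950 × 24.6)/(1.950 + 24.6) = 1.807 kΩ.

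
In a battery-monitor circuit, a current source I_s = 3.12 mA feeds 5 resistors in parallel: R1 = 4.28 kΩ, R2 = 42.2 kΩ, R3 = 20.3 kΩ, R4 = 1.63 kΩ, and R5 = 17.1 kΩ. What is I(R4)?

ΣG = 1/4.28 + 1/42.2 + 1/20.3 + 1/1.63 + 1/17.1 = 0.9786.
R4 takes the fraction G_k/ΣG = 0.6135/0.9786 = 0.6269, so I = 3.12 × 0.6269 = 1.956 mA.

I ≈ 1.96 mA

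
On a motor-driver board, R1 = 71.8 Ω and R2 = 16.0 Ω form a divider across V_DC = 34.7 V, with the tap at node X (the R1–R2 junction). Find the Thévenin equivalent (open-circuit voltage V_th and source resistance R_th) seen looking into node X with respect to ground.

V_th ≈ 6.32 V, R_th ≈ 13.1 Ω

With X open, the divider is unloaded: V_th = 34.7 × 16.0/87.80 = 6.323 V.
With V_DC suppressed (replaced by a short), R_th = R1 ‖ R2 = (71.80 × 16.0)/(71.80 + 16.0) = 13.08 Ω.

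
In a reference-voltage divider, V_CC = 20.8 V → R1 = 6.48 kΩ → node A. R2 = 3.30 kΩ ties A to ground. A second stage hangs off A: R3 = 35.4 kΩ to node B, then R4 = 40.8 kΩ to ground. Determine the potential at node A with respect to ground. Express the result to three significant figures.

The second stage (R3 + R4 = 76.20 kΩ) loads node A in parallel with R2.
Effective lower resistance at A: R2 ‖ 76.20 = 3.163 kΩ.
V_A = 20.8 × 3.163/(6.48 + 3.163) = 6.823 V.

V_A ≈ 6.82 V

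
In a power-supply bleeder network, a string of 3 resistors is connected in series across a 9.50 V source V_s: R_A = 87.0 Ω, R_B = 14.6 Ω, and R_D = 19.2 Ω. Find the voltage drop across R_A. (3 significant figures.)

ΣR = 87.0 + 14.6 + 19.2 = 120.8 Ω.
By the voltage-divider rule, V = 9.50 × 87.00/120.8 = 6.842 V.

V ≈ 6.84 V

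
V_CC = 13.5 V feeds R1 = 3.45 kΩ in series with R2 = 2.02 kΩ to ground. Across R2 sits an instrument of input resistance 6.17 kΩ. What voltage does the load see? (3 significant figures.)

R2 ‖ R_L = (2.02 × 6.17)/(2.02 + 6.17) = 1.522 kΩ.
Then V_out = V_CC · R2'/(R1 + R2') = 13.5 × 1.522/4.972 = 4.132 V.
(Unloaded it would be 4.99 V; the load pulls it down.)

V_out ≈ 4.13 V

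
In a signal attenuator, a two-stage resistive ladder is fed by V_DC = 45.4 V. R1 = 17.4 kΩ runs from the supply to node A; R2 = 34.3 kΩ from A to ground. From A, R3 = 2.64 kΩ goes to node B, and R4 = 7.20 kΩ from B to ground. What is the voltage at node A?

V_A ≈ 13.9 V

The second stage (R3 + R4 = 9.840 kΩ) loads node A in parallel with R2.
R2 ‖ (R3+R4) = 7.646 kΩ.
First divider: V_A = V_DC · 7.646/(17.4 + 7.646) = 13.86 V.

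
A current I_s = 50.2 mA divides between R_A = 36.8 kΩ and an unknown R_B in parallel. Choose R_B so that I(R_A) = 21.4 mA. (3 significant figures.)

R_B ≈ 27.3 kΩ

The fraction through R_A equals R_B/(R_A+R_B).
21.4/50.2 = R_B/(R_A + R_B) → R_B = R_A · (0.4263)/(1 − 0.4263) = 36.8 × 0.7431 = 27.34 kΩ.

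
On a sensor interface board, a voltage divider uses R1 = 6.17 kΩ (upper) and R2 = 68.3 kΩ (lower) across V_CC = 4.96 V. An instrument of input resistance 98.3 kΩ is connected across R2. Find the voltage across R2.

The load sits in parallel with R2, giving an effective lower resistance R2' = R2·R_L/(R2+R_L) = 40.30 kΩ.
Now apply the divider: V_out = 4.96 × 0.8672 = 4.301 V.
(Unloaded it would be 4.55 V; the load pulls it down.)

V_out ≈ 4.30 V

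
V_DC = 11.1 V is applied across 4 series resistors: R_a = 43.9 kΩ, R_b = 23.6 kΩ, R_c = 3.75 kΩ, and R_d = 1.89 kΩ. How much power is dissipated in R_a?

P ≈ 1.01 mW

Series current I = V_DC/ΣR = 11.1/73.14 = 0.1518 mA.
P(R_a) = I²·R_a = (0.1518)² × 43.9 = 1.011 mW.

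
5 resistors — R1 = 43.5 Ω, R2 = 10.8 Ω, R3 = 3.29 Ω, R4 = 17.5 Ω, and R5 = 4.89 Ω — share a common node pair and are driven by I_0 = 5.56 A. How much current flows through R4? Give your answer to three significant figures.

ΣG = 1/43.5 + 1/10.8 + 1/3.29 + 1/17.5 + 1/4.89 = 0.6812.
Current divider: I(R4) = I_0 · G_k/ΣG = 5.56 × (0.05714/0.6812) = 5.56 × 0.08389 = 0.4664 A.

I ≈ 0.466 A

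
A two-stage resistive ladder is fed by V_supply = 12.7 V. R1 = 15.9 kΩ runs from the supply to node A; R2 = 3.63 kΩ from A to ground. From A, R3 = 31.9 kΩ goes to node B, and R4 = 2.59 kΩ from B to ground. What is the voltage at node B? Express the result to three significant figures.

Node A sees R2 in parallel with the series input of stage 2, R3 + R4 = 34.49 kΩ.
R2 ‖ (R3+R4) = 3.284 kΩ.
V_A = 12.7 × 3.284/(15.9 + 3.284) = 2.174 V.
V_B = V_A × 0.07509 = 0.1633 V.

V_B ≈ 0.163 V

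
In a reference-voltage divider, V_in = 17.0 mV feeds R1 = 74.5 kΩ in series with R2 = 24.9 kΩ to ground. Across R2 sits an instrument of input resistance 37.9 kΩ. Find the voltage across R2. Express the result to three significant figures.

R2 ‖ R_L = (24.9 × 37.9)/(24.9 + 37.9) = 15.03 kΩ.
Then V_out = V_in · R2'/(R1 + R2') = 17.0 × 15.03/89.53 = 2.853 mV.

V_out ≈ 2.85 mV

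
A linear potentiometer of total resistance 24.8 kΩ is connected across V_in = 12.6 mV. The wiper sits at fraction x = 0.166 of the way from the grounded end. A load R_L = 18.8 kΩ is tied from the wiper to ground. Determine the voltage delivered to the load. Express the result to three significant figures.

V_out ≈ 1.77 mV

The pot divides into 20.68 kΩ above the wiper and 4.117 kΩ below.
(x·R_p) ‖ R_L = 3.377 kΩ.
Then V_out = V_in · 3.377/(20.68 + 3.377) = 1.769 mV.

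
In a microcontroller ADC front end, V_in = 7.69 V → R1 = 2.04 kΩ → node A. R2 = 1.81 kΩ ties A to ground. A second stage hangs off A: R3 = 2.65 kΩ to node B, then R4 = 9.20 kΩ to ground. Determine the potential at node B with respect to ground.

The second stage (R3 + R4 = 11.85 kΩ) loads node A in parallel with R2.
Effective lower resistance at A: R2 ‖ 11.85 = 1.570 kΩ.
So V_A = 7.69 × 0.4349 = 3.345 V.
V_B = V_A × 0.7764 = 2.597 V.

V_B ≈ 2.60 V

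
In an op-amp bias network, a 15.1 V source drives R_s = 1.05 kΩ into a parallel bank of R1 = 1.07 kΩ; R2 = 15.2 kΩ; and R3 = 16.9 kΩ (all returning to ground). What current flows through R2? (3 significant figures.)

I ≈ 0.470 mA

Parallel bank: R_p = 1/(1/1.07 + 1/15.2 + 1/16.9) = 0.9438 kΩ.
V_A by voltage divider: V_A = 15.1 × 0.9438/(1.05 + 0.9438) = 7.148 V.
Branch current I = V_A/R2 = 7.148/15.2 = 0.4703 mA.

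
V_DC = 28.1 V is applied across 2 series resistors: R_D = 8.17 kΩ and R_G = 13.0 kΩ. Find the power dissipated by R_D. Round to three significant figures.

The common current is I = 28.1/21.17 = 1.327 mA.
V(R_D) = I·R = 10.84 V; P = V·I = 10.84 × 1.327 = 14.39 mW.

P ≈ 14.4 mW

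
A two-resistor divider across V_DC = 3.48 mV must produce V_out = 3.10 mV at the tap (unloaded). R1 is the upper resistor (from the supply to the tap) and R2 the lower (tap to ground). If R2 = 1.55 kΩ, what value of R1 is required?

Required fraction k = V_out/V_DC = 0.8908.
R1 = R2·(1/k − 1) = 1.55 × 0.1226 = 0.1900 kΩ.

R1 ≈ 0.190 kΩ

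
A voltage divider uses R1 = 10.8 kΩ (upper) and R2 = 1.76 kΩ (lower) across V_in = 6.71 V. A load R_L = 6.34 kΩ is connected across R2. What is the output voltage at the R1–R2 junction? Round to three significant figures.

The load sits in parallel with R2, giving an effective lower resistance R2' = R2·R_L/(R2+R_L) = 1.378 kΩ.
Now apply the divider: V_out = 6.71 × 0.1131 = 0.7591 V.

V_out ≈ 0.759 V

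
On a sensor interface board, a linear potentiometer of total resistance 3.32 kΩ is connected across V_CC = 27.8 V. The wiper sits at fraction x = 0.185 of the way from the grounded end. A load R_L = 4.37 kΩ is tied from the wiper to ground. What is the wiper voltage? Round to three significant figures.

Split the track: R_lower = x·R_p = 0.6142 kΩ, R_upper = (1−x)·R_p = 2.706 kΩ.
R_L loads the lower segment: effective lower R = 0.5385 kΩ.
Then V_out = V_CC · 0.5385/(2.706 + 0.5385) = 4.614 V.
(Unloaded: V_out = x·V_CC = 5.14 V.)

V_out ≈ 4.61 V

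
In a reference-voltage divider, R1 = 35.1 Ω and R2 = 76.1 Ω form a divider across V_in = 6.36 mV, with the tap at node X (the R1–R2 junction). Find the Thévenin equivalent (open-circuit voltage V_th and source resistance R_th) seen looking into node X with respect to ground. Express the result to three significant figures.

V_th ≈ 4.35 mV, R_th ≈ 24.0 Ω

Open-circuit (no load on X): V_th = V_in · R2/(R1 + R2) = 6.36 × 76.1/(35.10 + 76.1) = 4.352 mV.
Looking into X with the source shorted: R_th = R1·R2/(R1+R2) = 35.10 × 76.1/111.2 = 24.02 Ω.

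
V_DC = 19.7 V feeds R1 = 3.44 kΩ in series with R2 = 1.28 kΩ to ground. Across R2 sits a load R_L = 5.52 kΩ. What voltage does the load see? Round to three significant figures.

R2 ‖ R_L = (1.28 × 5.52)/(1.28 + 5.52) = 1.039 kΩ.
Then V_out = V_DC · R2'/(R1 + R2') = 19.7 × 1.039/4.479 = 4.570 V.
(Unloaded it would be 5.34 V; the load pulls it down.)

V_out ≈ 4.57 V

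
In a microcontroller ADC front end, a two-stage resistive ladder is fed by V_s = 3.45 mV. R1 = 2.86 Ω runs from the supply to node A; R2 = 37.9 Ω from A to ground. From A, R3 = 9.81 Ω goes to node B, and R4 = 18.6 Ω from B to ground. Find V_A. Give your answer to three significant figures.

V_A ≈ 2.93 mV

Node A sees R2 in parallel with the series input of stage 2, R3 + R4 = 28.41 Ω.
Effective lower resistance at A: R2 ‖ 28.41 = 16.24 Ω.
So V_A = 3.45 × 0.8502 = 2.933 mV.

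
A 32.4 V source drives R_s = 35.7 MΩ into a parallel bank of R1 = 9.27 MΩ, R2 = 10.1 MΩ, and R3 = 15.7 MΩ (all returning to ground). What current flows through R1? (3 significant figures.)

I ≈ 0.328 µA

Equivalent of the parallel group: R_p = 3.696 MΩ.
V_A by voltage divider: V_A = 32.4 × 3.696/(35.7 + 3.696) = 3.039 V.
I(R1) = V_A / R1 = 3.039/9.27 = 0.3279 µA.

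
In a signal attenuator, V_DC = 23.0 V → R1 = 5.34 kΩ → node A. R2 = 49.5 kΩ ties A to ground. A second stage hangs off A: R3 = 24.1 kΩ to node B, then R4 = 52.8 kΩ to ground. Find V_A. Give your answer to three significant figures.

Looking into the second stage from A: R3 + R4 = 76.90 kΩ appears in parallel with R2.
R2 ‖ (R3+R4) = 30.12 kΩ.
First divider: V_A = V_DC · 30.12/(5.34 + 30.12) = 19.54 V.

V_A ≈ 19.5 V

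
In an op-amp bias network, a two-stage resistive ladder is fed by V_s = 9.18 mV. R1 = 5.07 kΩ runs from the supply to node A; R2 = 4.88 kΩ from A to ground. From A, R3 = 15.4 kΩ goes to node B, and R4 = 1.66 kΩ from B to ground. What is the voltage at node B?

V_B ≈ 0.382 mV

Node A sees R2 in parallel with the series input of stage 2, R3 + R4 = 17.06 kΩ.
R2 ‖ (R3+R4) = 3.795 kΩ.
V_A = 9.18 × 3.795/(5.07 + 3.795) = 3.930 mV.
Stage 2 is unloaded, so V_B = V_A · R4/(R3+R4) = 3.930 × 1.66/17.06 = 0.3824 mV.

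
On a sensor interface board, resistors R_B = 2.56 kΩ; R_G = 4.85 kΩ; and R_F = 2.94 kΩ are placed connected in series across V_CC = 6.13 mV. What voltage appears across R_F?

Total series resistance ΣR = 2.56 + 4.85 + 2.94 = 10.35 kΩ.
By the voltage-divider rule, V = 6.13 × 2.940/10.35 = 1.741 mV.

V ≈ 1.74 mV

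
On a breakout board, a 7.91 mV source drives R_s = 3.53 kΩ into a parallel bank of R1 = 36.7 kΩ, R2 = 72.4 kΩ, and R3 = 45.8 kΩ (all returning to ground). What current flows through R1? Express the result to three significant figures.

I ≈ 0.176 µA

Parallel bank: R_p = 1/(1/36.7 + 1/72.4 + 1/45.8) = 15.90 kΩ.
V_A = 7.91 × 15.90/19.43 = 6.473 mV.
Branch current I = V_A/R1 = 6.473/36.7 = 0.1764 µA.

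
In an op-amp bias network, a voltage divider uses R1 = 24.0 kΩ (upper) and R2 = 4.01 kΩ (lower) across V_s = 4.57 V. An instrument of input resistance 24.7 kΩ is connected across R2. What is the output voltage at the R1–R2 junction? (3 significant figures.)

V_out ≈ 0.574 V

The load sits in parallel with R2, giving an effective lower resistance R2' = R2·R_L/(R2+R_L) = 3.450 kΩ.
Voltage divider with the loaded lower leg: V_out = 4.57 × 3.450/(24.0 + 3.450) = 4.57 × 0.1257 = 0.5744 V.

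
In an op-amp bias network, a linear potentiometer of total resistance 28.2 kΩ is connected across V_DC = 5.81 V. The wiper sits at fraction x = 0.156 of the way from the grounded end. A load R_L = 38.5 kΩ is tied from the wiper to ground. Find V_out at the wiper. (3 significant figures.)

Lower segment x·R_p = 4.399 kΩ; upper segment (1−x)·R_p = 23.80 kΩ.
R_L loads the lower segment: effective lower R = 3.948 kΩ.
Then V_out = V_DC · 3.948/(23.80 + 3.948) = 0.8266 V.

V_out ≈ 0.827 V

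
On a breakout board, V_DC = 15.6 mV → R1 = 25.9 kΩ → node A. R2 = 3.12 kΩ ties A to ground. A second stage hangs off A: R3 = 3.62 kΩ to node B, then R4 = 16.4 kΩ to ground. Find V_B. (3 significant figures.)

V_B ≈ 1.21 mV

Looking into the second stage from A: R3 + R4 = 20.02 kΩ appears in parallel with R2.
R2 ‖ (R3+R4) = 2.699 kΩ.
First divider: V_A = V_DC · 2.699/(25.9 + 2.699) = 1.472 mV.
Then the unloaded second divider: V_B = V_A × R4/(R3+R4) = 1.472 × 0.8192 = 1.206 mV.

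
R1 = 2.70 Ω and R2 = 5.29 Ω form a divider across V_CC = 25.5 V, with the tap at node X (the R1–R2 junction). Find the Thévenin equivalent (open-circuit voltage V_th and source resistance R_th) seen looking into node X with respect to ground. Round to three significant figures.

With X open, the divider is unloaded: V_th = 25.5 × 5.29/7.990 = 16.88 V.
Zeroing V_CC shorts the top of R1 to ground, so R_th = R1 ‖ R2 = 1.788 Ω.

V_th ≈ 16.9 V, R_th ≈ 1.79 Ω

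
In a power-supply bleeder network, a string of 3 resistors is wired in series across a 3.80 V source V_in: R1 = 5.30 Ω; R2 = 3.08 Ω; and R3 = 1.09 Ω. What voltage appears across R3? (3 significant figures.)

V ≈ 0.437 V

Total series resistance ΣR = 5.30 + 3.08 + 1.09 = 9.470 Ω.
By the voltage-divider rule, V = 3.80 × 1.090/9.470 = 0.4374 V.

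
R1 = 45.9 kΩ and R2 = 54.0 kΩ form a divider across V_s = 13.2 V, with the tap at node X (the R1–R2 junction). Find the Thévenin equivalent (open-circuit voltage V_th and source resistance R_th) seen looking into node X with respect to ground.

V_th is the unloaded tap voltage: V_s · R2/(R1+R2) = 13.2 × 0.5405 = 7.135 V.
Zeroing V_s shorts the top of R1 to ground, so R_th = R1 ‖ R2 = 24.81 kΩ.

V_th ≈ 7.14 V, R_th ≈ 24.8 kΩ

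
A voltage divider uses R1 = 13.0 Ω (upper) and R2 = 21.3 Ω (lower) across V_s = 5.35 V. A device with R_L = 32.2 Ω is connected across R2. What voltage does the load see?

V_out ≈ 2.66 V

First combine the lower leg with the load: R2 ‖ R_L = 12.82 Ω.
Now apply the divider: V_out = 5.35 × 0.4965 = 2.656 V.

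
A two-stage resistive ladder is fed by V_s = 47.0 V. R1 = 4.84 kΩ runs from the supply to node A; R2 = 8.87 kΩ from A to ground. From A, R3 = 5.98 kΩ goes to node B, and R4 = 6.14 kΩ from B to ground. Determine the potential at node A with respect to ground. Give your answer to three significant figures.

V_A ≈ 24.2 V

Node A sees R2 in parallel with the series input of stage 2, R3 + R4 = 12.12 kΩ.
Effective lower resistance at A: R2 ‖ 12.12 = 5.122 kΩ.
So V_A = 47.0 × 0.5141 = 24.16 V.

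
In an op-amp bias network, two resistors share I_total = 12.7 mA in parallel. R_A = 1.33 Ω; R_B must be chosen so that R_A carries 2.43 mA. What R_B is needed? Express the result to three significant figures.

R_B ≈ 0.315 Ω

In a two-way split, I_A/I_total = R_B/(R_A + R_B).
With f = 0.1913, R_B = R_A · f/(1−f) = 1.33 × 0.2366 = 0.3147 Ω.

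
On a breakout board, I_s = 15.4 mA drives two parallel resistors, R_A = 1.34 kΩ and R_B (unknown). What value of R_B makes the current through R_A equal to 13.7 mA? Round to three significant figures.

R_B ≈ 10.8 kΩ

In a two-way split, I_A/I_s = R_B/(R_A + R_B).
13.7/15.4 = R_B/(R_A + R_B) → R_B = R_A · (0.8896)/(1 − 0.8896) = 1.34 × 8.059 = 10.80 kΩ.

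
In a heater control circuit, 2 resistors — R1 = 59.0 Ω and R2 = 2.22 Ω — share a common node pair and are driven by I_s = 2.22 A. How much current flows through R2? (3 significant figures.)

I ≈ 2.14 A

Two-branch current divider: I_k = I_s · R_other/(R_1 + R_2).
So I = 2.22 × 59.0/61.22 = 2.139 A.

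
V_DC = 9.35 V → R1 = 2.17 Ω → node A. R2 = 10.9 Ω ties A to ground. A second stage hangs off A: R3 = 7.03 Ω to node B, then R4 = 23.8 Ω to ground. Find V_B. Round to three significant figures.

The second stage (R3 + R4 = 30.83 Ω) loads node A in parallel with R2.
Effective lower resistance at A: R2 ‖ 30.83 = 8.053 Ω.
First divider: V_A = V_DC · 8.053/(2.17 + 8.053) = 7.365 V.
Stage 2 is unloaded, so V_B = V_A · R4/(R3+R4) = 7.365 × 23.8/30.83 = 5.686 V.

V_B ≈ 5.69 V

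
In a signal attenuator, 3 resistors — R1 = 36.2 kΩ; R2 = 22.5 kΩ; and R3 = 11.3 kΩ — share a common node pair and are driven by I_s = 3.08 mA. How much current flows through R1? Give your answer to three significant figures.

I ≈ 0.530 mA

Conductances: ΣG = 1/36.2 + 1/22.5 + 1/11.3 = 0.1606 (1/kΩ).
R1 takes the fraction G_k/ΣG = 0.02762/0.1606 = 0.1720, so I = 3.08 × 0.1720 = 0.5299 mA.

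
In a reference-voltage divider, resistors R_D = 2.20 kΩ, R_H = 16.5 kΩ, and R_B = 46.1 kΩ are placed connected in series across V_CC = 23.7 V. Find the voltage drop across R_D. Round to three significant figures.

V ≈ 0.805 V

Series total: ΣR = 2.20 + 16.5 + 46.1 = 64.80 kΩ.
By the voltage-divider rule, V = 23.7 × 2.200/64.80 = 0.8046 V.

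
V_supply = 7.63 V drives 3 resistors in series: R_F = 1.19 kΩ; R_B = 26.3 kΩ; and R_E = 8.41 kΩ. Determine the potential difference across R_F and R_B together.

V ≈ 5.84 V

ΣR = 1.19 + 26.3 + 8.41 = 35.90 kΩ.
R_{R_F..R_B} = 1.19 + 26.3 = 27.49 kΩ.
V = V_supply · R/ΣR = 7.63 × 0.7657 = 5.843 V.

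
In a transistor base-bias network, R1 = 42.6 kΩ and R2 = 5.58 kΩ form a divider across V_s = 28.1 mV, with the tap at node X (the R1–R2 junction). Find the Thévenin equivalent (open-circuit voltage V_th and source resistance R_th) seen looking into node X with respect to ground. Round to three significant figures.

V_th ≈ 3.25 mV, R_th ≈ 4.93 kΩ

With X open, the divider is unloaded: V_th = 28.1 × 5.58/48.18 = 3.254 mV.
Looking into X with the source shorted: R_th = R1·R2/(R1+R2) = 42.60 × 5.58/48.18 = 4.934 kΩ.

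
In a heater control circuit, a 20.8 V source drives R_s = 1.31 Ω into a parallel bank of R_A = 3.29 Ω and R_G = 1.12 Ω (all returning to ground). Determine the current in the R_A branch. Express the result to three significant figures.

Combine the parallel branches: R_p = (1/3.29 + 1/1.12)⁻¹ = 0.8356 Ω.
Node voltage V_A = V_CC · R_p/(R_s + R_p) = 20.8 × 0.3894 = 8.100 V.
Branch current I = V_A/R_A = 8.100/3.29 = 2.462 A.

I ≈ 2.46 A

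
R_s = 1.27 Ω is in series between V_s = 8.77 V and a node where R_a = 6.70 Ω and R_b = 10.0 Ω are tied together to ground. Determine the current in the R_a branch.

Combine the parallel branches: R_p = (1/6.70 + 1/10.0)⁻¹ = 4.012 Ω.
V_A by voltage divider: V_A = 8.77 × 4.012/(1.27 + 4.012) = 6.661 V.
Branch current I = V_A/R_a = 6.661/6.70 = 0.9942 A.
(Check via current divider: I_total = 1.660 A; share G_k/ΣG = 0.5988 → same result.)

I ≈ 0.994 A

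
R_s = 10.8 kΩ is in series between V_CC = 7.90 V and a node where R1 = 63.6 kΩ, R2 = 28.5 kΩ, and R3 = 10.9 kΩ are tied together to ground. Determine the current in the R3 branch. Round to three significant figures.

I ≈ 0.285 mA

Combine the parallel branches: R_p = (1/63.6 + 1/28.5 + 1/10.9)⁻¹ = 7.015 kΩ.
V_A = 7.90 × 7.015/17.81 = 3.111 V.
Branch current I = V_A/R3 = 3.111/10.9 = 0.2854 mA.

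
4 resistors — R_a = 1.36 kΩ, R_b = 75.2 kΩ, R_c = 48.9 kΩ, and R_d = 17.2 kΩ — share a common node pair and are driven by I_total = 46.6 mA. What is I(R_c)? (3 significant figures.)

I ≈ 1.15 mA

Conductances: ΣG = 1/1.36 + 1/75.2 + 1/48.9 + 1/17.2 = 0.8272 (1/kΩ).
Current divider: I(R_c) = I_total · G_k/ΣG = 46.6 × (0.02045/0.8272) = 46.6 × 0.02472 = 1.152 mA.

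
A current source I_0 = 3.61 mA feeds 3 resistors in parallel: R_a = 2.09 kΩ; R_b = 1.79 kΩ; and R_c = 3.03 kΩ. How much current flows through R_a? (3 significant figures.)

ΣG = 1/2.09 + 1/1.79 + 1/3.03 = 1.367.
By the current-divider rule, I = I_0 · G_k/ΣG = 3.61 × 0.3500 = 1.263 mA.

I ≈ 1.26 mA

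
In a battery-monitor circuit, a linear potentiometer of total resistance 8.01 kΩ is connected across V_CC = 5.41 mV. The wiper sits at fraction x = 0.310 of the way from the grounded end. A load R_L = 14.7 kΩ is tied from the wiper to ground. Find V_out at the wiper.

V_out ≈ 1.50 mV

The pot divides into 5.527 kΩ above the wiper and 2.483 kΩ below.
R_L loads the lower segment: effective lower R = 2.124 kΩ.
Then V_out = V_CC · 2.124/(5.527 + 2.124) = 1.502 mV.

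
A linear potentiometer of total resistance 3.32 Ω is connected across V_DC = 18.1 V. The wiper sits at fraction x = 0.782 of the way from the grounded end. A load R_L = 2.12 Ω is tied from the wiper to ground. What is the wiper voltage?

V_out ≈ 11.2 V

Split the track: R_lower = x·R_p = 2.596 Ω, R_upper = (1−x)·R_p = 0.7238 Ω.
R_L loads the lower segment: effective lower R = 1.167 Ω.
V_out = 18.1 × 1.167/(0.7238 + 1.167) = 11.17 V.
(Unloaded: V_out = x·V_DC = 14.2 V.)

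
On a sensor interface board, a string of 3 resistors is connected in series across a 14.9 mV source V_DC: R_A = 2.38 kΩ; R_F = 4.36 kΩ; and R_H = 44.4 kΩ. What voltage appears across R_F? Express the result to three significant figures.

Series total: ΣR = 2.38 + 4.36 + 44.4 = 51.14 kΩ.
V = V_DC · R/ΣR = 14.9 × 0.08526 = 1.270 mV.

V ≈ 1.27 mV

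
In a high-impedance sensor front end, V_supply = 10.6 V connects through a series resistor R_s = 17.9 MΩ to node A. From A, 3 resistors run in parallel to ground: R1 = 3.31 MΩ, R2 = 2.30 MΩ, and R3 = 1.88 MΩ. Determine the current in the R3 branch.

Parallel bank: R_p = 1/(1/3.31 + 1/2.30 + 1/1.88) = 0.7881 MΩ.
Node voltage V_A = V_supply · R_p/(R_s + R_p) = 10.6 × 0.04217 = 0.4470 V.
Branch current I = V_A/R3 = 0.4470/1.88 = 0.2378 µA.
(Check via current divider: I_total = 0.5672 µA; share G_k/ΣG = 0.4192 → same result.)

I ≈ 0.238 µA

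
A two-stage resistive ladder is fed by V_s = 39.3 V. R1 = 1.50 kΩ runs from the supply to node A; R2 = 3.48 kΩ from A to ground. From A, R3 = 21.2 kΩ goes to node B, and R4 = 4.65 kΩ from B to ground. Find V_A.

V_A ≈ 26.4 V

Node A sees R2 in parallel with the series input of stage 2, R3 + R4 = 25.85 kΩ.
Effective lower resistance at A: R2 ‖ 25.85 = 3.067 kΩ.
So V_A = 39.3 × 0.6716 = 26.39 V.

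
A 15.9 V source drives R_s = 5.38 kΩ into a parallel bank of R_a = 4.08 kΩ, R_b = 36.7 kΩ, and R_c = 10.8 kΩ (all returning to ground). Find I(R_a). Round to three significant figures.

I ≈ 1.32 mA

Combine the parallel branches: R_p = (1/4.08 + 1/36.7 + 1/10.8)⁻¹ = 2.740 kΩ.
V_A = 15.9 × 2.740/8.120 = 5.366 V.
I(R_a) = V_A / R_a = 5.366/4.08 = 1.315 mA.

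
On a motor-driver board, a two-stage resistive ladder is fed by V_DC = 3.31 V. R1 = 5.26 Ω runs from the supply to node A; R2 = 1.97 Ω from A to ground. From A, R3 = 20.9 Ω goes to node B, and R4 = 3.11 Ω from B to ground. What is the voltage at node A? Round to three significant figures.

V_A ≈ 0.851 V

Looking into the second stage from A: R3 + R4 = 24.01 Ω appears in parallel with R2.
Effective lower resistance at A: R2 ‖ 24.01 = 1.821 Ω.
First divider: V_A = V_DC · 1.821/(5.26 + 1.821) = 0.8511 V.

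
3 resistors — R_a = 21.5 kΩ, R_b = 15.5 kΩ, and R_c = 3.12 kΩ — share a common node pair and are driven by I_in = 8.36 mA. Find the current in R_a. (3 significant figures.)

I ≈ 0.901 mA

Total conductance ΣG = 1/21.5 + 1/15.5 + 1/3.12 = 0.4315 (units of 1/kΩ).
Current divider: I(R_a) = I_in · G_k/ΣG = 8.36 × (0.04651/0.4315) = 8.36 × 0.1078 = 0.9010 mA.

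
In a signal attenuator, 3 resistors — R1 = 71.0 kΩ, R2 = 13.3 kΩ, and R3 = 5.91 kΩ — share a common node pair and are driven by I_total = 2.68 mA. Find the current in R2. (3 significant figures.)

Conductances: ΣG = 1/71.0 + 1/13.3 + 1/5.91 = 0.2585 (1/kΩ).
Current divider: I(R2) = I_total · G_k/ΣG = 2.68 × (0.07519/0.2585) = 2.68 × 0.2909 = 0.7796 mA.

I ≈ 0.780 mA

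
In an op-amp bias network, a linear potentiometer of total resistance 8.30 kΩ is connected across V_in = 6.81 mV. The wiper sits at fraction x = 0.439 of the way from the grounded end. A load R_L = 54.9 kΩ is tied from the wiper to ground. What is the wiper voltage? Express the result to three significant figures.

Split the track: R_lower = x·R_p = 3.644 kΩ, R_upper = (1−x)·R_p = 4.656 kΩ.
(x·R_p) ‖ R_L = 3.417 kΩ.
Loaded-divider output: V_out = 6.81 × 0.4232 = 2.882 mV.
(Unloaded: V_out = x·V_in = 2.99 mV.)

V_out ≈ 2.88 mV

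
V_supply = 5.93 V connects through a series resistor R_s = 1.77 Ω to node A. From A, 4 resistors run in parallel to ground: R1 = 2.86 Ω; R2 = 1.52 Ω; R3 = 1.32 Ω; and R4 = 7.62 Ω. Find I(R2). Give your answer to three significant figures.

I ≈ 0.896 A

Combine the parallel branches: R_p = (1/2.86 + 1/1.52 + 1/1.32 + 1/7.62)⁻¹ = 0.5273 Ω.
V_A by voltage divider: V_A = 5.93 × 0.5273/(1.77 + 0.5273) = 1.361 V.
I(R2) = V_A / R2 = 1.361/1.52 = 0.8955 A.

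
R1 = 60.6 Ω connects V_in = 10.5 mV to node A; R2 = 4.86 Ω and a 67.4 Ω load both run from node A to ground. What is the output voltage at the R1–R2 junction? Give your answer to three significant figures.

V_out ≈ 0.731 mV

First combine the lower leg with the load: R2 ‖ R_L = 4.533 Ω.
Voltage divider with the loaded lower leg: V_out = 10.5 × 4.533/(60.6 + 4.533) = 10.5 × 0.06960 = 0.7308 mV.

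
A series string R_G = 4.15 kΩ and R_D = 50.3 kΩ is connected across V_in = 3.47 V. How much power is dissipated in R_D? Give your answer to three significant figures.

The common current is I = 3.47/54.45 = 0.06373 mA.
P = I²R = 0.004061 × 50.3 = 0.2043 mW.

P ≈ 0.204 mW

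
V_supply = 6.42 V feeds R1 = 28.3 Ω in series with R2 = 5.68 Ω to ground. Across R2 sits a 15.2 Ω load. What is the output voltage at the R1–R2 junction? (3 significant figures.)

V_out ≈ 0.818 V

R2 ‖ R_L = (5.68 × 15.2)/(5.68 + 15.2) = 4.135 Ω.
Now apply the divider: V_out = 6.42 × 0.1275 = 0.8184 V.
(Unloaded it would be 1.07 V; the load pulls it down.)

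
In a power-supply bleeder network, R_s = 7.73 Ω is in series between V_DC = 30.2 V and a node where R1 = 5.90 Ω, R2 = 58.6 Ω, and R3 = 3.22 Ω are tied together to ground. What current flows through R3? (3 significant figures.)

Equivalent of the parallel group: R_p = 2.012 Ω.
Node voltage V_A = V_DC · R_p/(R_s + R_p) = 30.2 × 0.2065 = 6.236 V.
Branch current I = V_A/R3 = 6.236/3.22 = 1.937 A.

I ≈ 1.94 A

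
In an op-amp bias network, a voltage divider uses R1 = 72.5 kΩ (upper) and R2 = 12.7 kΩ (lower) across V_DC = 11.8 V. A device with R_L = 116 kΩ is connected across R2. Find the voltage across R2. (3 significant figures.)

R2 ‖ R_L = (12.7 × 116)/(12.7 + 116) = 11.45 kΩ.
Then V_out = V_DC · R2'/(R1 + R2') = 11.8 × 11.45/83.95 = 1.609 V.

V_out ≈ 1.61 V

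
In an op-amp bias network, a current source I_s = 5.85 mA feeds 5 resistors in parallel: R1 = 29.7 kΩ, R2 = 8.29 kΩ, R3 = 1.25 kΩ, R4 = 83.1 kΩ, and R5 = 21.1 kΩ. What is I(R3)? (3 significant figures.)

I ≈ 4.62 mA

Conductances: ΣG = 1/29.7 + 1/8.29 + 1/1.25 + 1/83.1 + 1/21.1 = 1.014 (1/kΩ).
By the current-divider rule, I = I_s · G_k/ΣG = 5.85 × 0.7892 = 4.617 mA.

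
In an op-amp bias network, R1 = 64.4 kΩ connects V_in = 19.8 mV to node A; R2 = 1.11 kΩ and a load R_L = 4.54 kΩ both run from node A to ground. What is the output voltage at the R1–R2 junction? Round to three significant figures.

V_out ≈ 0.270 mV

First combine the lower leg with the load: R2 ‖ R_L = 0.8919 kΩ.
Then V_out = V_in · R2'/(R1 + R2') = 19.8 × 0.8919/65.29 = 0.2705 mV.
(Unloaded it would be 0.335 mV; the load pulls it down.)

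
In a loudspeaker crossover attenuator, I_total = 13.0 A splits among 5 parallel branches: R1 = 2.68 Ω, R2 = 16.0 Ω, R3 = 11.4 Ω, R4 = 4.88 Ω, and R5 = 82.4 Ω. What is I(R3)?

ΣG = 1/2.68 + 1/16.0 + 1/11.4 + 1/4.88 + 1/82.4 = 0.7404.
Current divider: I(R3) = I_total · G_k/ΣG = 13.0 × (0.08772/0.7404) = 13.0 × 0.1185 = 1.540 A.

I ≈ 1.54 A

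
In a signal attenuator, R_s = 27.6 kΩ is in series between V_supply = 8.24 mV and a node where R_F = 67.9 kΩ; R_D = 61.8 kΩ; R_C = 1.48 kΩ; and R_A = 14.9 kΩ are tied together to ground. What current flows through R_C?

Parallel bank: R_p = 1/(1/67.9 + 1/61.8 + 1/1.48 + 1/14.9) = 1.292 kΩ.
V_A = 8.24 × 1.292/28.89 = 0.3686 mV.
Branch current I = V_A/R_C = 0.3686/1.48 = 0.2491 µA.

I ≈ 0.249 µA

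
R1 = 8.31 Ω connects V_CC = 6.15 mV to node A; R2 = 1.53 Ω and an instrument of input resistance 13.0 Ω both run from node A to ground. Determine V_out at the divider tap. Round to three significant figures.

First combine the lower leg with the load: R2 ‖ R_L = 1.369 Ω.
Now apply the divider: V_out = 6.15 × 0.1414 = 0.8698 mV.

V_out ≈ 0.870 mV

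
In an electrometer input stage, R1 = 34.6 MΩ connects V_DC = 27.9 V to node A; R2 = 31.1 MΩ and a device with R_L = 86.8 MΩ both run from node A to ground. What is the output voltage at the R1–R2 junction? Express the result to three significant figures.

R2 ‖ R_L = (31.1 × 86.8)/(31.1 + 86.8) = 22.90 MΩ.
Then V_out = V_DC · R2'/(R1 + R2') = 27.9 × 22.90/57.50 = 11.11 V.

V_out ≈ 11.1 V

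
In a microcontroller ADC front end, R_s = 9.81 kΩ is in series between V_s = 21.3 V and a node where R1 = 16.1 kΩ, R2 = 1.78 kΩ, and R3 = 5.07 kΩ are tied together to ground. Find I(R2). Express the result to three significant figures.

I ≈ 1.32 mA

Parallel bank: R_p = 1/(1/16.1 + 1/1.78 + 1/5.07) = 1.218 kΩ.
V_A = 21.3 × 1.218/11.03 = 2.352 V.
I(R2) = V_A / R2 = 2.352/1.78 = 1.321 mA.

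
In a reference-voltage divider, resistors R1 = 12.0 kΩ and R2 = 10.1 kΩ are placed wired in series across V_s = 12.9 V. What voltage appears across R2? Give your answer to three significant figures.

ΣR = 12.0 + 10.1 = 22.10 kΩ.
By the voltage-divider rule, V = 12.9 × 10.10/22.10 = 5.895 V.

V ≈ 5.90 V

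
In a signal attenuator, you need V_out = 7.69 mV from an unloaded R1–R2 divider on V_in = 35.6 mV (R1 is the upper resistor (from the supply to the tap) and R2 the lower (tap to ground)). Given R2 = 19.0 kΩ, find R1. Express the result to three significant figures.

R1 ≈ 69.0 kΩ

The divider ratio is R2/(R1+R2) = 7.69/35.6 = 0.2160.
Rearranging, R1 = R2·(1−k)/k = 19.0 × 3.629 = 68.96 kΩ.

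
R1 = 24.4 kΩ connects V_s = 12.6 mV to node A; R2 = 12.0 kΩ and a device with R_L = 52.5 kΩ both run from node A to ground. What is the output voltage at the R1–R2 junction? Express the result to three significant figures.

V_out ≈ 3.60 mV

First combine the lower leg with the load: R2 ‖ R_L = 9.767 kΩ.
Now apply the divider: V_out = 12.6 × 0.2859 = 3.602 mV.
(Unloaded it would be 4.15 mV; the load pulls it down.)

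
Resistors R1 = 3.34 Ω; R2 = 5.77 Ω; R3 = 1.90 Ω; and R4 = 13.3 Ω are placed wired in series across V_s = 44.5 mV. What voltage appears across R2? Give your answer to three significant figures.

V ≈ 10.6 mV

ΣR = 3.34 + 5.77 + 1.90 + 13.3 = 24.31 Ω.
V = V_s · R/ΣR = 44.5 × 0.2374 = 10.56 mV.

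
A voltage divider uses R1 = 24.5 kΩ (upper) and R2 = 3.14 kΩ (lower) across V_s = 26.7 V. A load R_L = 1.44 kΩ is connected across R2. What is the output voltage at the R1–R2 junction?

V_out ≈ 1.03 V

First combine the lower leg with the load: R2 ‖ R_L = 0.9872 kΩ.
Voltage divider with the loaded lower leg: V_out = 26.7 × 0.9872/(24.5 + 0.9872) = 26.7 × 0.03874 = 1.034 V.
(Unloaded it would be 3.03 V; the load pulls it down.)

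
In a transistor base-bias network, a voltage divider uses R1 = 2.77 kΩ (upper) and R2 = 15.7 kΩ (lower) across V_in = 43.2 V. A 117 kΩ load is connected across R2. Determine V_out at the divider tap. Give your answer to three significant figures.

V_out ≈ 36.0 V

R2 ‖ R_L = (15.7 × 117)/(15.7 + 117) = 13.84 kΩ.
Voltage divider with the loaded lower leg: V_out = 43.2 × 13.84/(2.77 + 13.84) = 43.2 × 0.8333 = 36.00 V.
(Unloaded it would be 36.7 V; the load pulls it down.)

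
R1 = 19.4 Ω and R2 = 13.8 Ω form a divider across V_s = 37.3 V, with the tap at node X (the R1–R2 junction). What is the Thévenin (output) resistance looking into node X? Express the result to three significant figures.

With V_s suppressed (replaced by a short), R_th = R1 ‖ R2 = (19.40 × 13.8)/(19.40 + 13.8) = 8.064 Ω.

R_th ≈ 8.06 Ω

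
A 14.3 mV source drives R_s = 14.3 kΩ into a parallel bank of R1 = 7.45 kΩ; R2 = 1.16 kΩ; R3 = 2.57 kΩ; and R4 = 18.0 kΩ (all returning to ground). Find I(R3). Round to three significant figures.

I ≈ 0.258 µA

Combine the parallel branches: R_p = (1/7.45 + 1/1.16 + 1/2.57 + 1/18.0)⁻¹ = 0.6940 kΩ.
Node voltage V_A = V_s · R_p/(R_s + R_p) = 14.3 × 0.04628 = 0.6619 mV.
Branch current I = V_A/R3 = 0.6619/2.57 = 0.2575 µA.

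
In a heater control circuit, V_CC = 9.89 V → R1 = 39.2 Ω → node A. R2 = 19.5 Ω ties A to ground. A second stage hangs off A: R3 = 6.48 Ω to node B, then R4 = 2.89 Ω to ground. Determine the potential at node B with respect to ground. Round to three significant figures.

V_B ≈ 0.424 V

The second stage (R3 + R4 = 9.370 Ω) loads node A in parallel with R2.
Effective lower resistance at A: R2 ‖ 9.370 = 6.329 Ω.
First divider: V_A = V_CC · 6.329/(39.2 + 6.329) = 1.375 V.
Then the unloaded second divider: V_B = V_A × R4/(R3+R4) = 1.375 × 0.3084 = 0.4240 V.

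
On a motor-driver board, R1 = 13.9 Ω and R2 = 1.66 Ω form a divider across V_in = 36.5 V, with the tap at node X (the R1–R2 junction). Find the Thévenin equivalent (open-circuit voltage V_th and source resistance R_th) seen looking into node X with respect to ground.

Open-circuit (no load on X): V_th = V_in · R2/(R1 + R2) = 36.5 × 1.66/(13.90 + 1.66) = 3.894 V.
With V_in suppressed (replaced by a short), R_th = R1 ‖ R2 = (13.90 × 1.66)/(13.90 + 1.66) = 1.483 Ω.

V_th ≈ 3.89 V, R_th ≈ 1.48 Ω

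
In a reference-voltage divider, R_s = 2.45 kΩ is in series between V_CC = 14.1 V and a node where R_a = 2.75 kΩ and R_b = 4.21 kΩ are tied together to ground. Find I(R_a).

I ≈ 2.07 mA

Equivalent of the parallel group: R_p = 1.663 kΩ.
Node voltage V_A = V_CC · R_p/(R_s + R_p) = 14.1 × 0.4044 = 5.702 V.
I(R_a) = V_A / R_a = 5.702/2.75 = 2.073 mA.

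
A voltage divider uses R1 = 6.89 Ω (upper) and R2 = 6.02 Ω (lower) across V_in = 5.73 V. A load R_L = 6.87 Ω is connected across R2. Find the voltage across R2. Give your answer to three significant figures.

V_out ≈ 1.82 V

First combine the lower leg with the load: R2 ‖ R_L = 3.208 Ω.
Voltage divider with the loaded lower leg: V_out = 5.73 × 3.208/(6.89 + 3.208) = 5.73 × 0.3177 = 1.821 V.
(Unloaded it would be 2.67 V; the load pulls it down.)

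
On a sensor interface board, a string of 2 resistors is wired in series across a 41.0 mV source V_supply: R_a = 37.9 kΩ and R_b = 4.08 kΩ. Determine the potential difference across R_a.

Total series resistance ΣR = 37.9 + 4.08 = 41.98 kΩ.
Voltage divider: V = V_supply · (37.90 / 41.98) = 41.0 × 0.9028 = 37.02 mV.

V ≈ 37.0 mV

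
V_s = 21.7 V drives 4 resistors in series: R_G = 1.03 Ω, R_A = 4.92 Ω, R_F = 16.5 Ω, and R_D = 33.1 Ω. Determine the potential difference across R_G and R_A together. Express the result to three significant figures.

Series total: ΣR = 1.03 + 4.92 + 16.5 + 33.1 = 55.55 Ω.
R_{R_G..R_A} = 1.03 + 4.92 = 5.950 Ω.
By the voltage-divider rule, V = 21.7 × 5.950/55.55 = 2.324 V.

V ≈ 2.32 V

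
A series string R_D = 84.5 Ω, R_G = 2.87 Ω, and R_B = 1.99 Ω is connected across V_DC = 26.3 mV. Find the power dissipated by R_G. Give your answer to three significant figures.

Series current I = V_DC/ΣR = 26.3/89.36 = 0.2943 mA.
P = I²R = 0.08662 × 2.87 = 0.2486 µW.

P ≈ 0.249 µW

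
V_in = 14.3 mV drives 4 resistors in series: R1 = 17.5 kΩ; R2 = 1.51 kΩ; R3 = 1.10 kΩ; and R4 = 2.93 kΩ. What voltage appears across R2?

Series total: ΣR = 17.5 + 1.51 + 1.10 + 2.93 = 23.04 kΩ.
V = V_in · R/ΣR = 14.3 × 0.06554 = 0.9372 mV.

V ≈ 0.937 mV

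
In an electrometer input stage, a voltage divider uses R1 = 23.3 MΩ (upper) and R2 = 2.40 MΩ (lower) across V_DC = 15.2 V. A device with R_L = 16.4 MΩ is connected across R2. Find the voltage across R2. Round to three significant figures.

The load sits in parallel with R2, giving an effective lower resistance R2' = R2·R_L/(R2+R_L) = 2.094 MΩ.
Voltage divider with the loaded lower leg: V_out = 15.2 × 2.094/(23.3 + 2.094) = 15.2 × 0.08245 = 1.253 V.

V_out ≈ 1.25 V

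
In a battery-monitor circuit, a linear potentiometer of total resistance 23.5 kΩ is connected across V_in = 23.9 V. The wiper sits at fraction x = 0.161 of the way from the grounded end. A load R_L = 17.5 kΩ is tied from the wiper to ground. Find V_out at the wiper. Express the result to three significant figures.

Lower segment x·R_p = 3.784 kΩ; upper segment (1−x)·R_p = 19.72 kΩ.
R_L loads the lower segment: effective lower R = 3.111 kΩ.
Then V_out = V_in · 3.111/(19.72 + 3.111) = 3.257 V.

V_out ≈ 3.26 V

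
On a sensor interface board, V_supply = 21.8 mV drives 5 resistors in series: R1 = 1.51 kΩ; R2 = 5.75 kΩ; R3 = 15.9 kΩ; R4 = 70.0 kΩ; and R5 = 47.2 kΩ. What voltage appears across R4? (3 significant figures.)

ΣR = 1.51 + 5.75 + 15.9 + 70.0 + 47.2 = 140.4 kΩ.
V = V_supply · R/ΣR = 21.8 × 0.4987 = 10.87 mV.

V ≈ 10.9 mV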